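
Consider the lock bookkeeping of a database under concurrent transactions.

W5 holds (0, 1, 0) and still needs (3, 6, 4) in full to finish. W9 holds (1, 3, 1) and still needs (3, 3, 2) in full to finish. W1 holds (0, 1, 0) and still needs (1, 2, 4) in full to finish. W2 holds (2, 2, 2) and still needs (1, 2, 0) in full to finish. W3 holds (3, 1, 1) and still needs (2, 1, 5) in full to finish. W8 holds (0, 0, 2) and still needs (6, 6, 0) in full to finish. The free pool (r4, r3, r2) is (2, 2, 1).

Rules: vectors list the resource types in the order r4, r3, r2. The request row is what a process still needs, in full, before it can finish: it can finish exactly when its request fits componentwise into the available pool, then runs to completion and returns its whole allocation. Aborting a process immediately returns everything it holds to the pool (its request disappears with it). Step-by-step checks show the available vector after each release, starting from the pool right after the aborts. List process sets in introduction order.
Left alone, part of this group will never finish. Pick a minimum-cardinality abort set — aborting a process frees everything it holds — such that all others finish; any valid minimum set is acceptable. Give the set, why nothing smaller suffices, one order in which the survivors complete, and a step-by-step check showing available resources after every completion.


Minimum abort set: W8.
Key observation: no ordering could ever have run W3 before the abort of W8; with (0, 0, 2) back in the pool it fits at step 4.
Why nothing smaller works: aborting no one leaves the state deadlocked as given.
One survivor order: W2, W1, W9, W3, W5. Check, step by step (post-abort pool first):
  pool = (2, 2, 3)
  run W2 (needs (1, 2, 0), free (2, 2, 3)); after release of (2, 2, 2) the pool is (4, 4, 5)
  run W1 (needs (1, 2, 4), free (4, 4, 5)); after release of (0, 1, 0) the pool is (4, 5, 5)
  run W9 (needs (3, 3, 2), free (4, 5, 5)); after release of (1, 3, 1) the pool is (5, 8, 6)
  run W3 (needs (2, 1, 5), free (5, 8, 6)); after release of (3, 1, 1) the pool is (8, 9, 7)
  run W5 (needs (3, 6, 4), free (8, 9, 7)); after release of (0, 1, 0) the pool is (8, 10, 7)


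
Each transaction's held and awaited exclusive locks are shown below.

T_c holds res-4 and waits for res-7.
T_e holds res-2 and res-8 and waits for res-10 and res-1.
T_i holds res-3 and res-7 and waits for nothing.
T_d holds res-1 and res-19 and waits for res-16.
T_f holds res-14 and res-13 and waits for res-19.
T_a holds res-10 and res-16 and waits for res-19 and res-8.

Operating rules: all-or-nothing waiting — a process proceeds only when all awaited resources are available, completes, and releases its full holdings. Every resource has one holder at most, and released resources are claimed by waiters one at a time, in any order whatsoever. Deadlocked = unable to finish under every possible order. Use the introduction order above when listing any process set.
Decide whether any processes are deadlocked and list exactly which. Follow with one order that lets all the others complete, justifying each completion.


Deadlocked set: T_e, T_d, T_f and T_a.
Key observation: nobody on the ring T_e -> T_d -> T_a -> T_e can start until another member finishes, which never happens; T_f waits into the deadlock from upstream.
One completion order for the rest: T_i, T_c.
Walking it through:
  T_i: no waits; runs immediately, freeing res-3 and res-7
  T_c waits on res-7 — all released -> runs and releases res-4


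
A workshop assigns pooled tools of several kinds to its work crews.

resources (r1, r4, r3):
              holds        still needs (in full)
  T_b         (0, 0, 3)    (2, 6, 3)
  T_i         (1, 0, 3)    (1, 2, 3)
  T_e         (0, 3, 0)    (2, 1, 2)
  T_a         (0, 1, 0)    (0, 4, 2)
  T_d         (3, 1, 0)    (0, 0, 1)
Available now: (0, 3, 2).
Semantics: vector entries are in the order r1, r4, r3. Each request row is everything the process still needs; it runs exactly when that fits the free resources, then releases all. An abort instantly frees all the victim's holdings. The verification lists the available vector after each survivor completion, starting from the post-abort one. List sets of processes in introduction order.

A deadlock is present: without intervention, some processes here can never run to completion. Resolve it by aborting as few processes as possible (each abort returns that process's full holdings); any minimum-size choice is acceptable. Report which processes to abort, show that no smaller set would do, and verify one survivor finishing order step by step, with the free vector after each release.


Abort T_b.
Key observation: T_i had no path to completion before; after the abort of T_b ((0, 0, 3) returned), step 2 is where it fits.
Minimality: the empty abort set fails — the state is deadlocked as it stands.
Survivors finish in the order: T_d, T_i, T_e, T_a. Walking it through (pool after the aborts first):
  pool = (0, 3, 5)
  T_d: need (0, 0, 1) fits (0, 3, 5); releases (3, 1, 0), pool now (3, 4, 5)
  T_i: need (1, 2, 3) fits (3, 4, 5); releases (1, 0, 3), pool now (4, 4, 8)
  T_e: need (2, 1, 2) fits (4, 4, 8); releases (0, 3, 0), pool now (4, 7, 8)
  T_a: need (0, 4, 2) fits (4, 7, 8); releases (0, 1, 0), pool now (4, 8, 8)


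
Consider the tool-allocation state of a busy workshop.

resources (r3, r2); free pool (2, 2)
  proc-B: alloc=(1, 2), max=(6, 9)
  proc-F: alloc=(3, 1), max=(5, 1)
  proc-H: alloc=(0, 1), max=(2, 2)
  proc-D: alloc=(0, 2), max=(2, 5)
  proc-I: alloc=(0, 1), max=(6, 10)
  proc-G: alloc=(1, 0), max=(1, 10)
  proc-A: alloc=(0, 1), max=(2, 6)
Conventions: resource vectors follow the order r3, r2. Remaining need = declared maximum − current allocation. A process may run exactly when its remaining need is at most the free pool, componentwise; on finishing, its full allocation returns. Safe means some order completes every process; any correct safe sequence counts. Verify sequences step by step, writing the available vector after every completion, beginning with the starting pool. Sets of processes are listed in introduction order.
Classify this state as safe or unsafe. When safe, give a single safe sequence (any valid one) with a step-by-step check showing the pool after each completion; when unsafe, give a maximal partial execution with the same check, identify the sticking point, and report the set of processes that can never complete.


SAFE. One safe sequence: proc-F, proc-D, proc-A, proc-H, proc-B, proc-I, proc-G.
Key observation: the order's first zero-slack moment is proc-F ((2, 0) needed, (2, 2) free — a requested resource with nothing to spare).
Step-by-step check:
  pool = (2, 2)
  proc-F: need (2, 0) fits (2, 2); releases (3, 1), pool now (5, 3)
  proc-D: need (2, 3) fits (5, 3); releases (0, 2), pool now (5, 5)
  proc-A: need (2, 5) fits (5, 5); releases (0, 1), pool now (5, 6)
  proc-H: need (2, 1) fits (5, 6); releases (0, 1), pool now (5, 7)
  proc-B: need (5, 7) fits (5, 7); releases (1, 2), pool now (6, 9)
  proc-I: need (6, 9) fits (6, 9); releases (0, 1), pool now (6, 10)
  proc-G: need (0, 10) fits (6, 10); releases (1, 0), pool now (7, 10)


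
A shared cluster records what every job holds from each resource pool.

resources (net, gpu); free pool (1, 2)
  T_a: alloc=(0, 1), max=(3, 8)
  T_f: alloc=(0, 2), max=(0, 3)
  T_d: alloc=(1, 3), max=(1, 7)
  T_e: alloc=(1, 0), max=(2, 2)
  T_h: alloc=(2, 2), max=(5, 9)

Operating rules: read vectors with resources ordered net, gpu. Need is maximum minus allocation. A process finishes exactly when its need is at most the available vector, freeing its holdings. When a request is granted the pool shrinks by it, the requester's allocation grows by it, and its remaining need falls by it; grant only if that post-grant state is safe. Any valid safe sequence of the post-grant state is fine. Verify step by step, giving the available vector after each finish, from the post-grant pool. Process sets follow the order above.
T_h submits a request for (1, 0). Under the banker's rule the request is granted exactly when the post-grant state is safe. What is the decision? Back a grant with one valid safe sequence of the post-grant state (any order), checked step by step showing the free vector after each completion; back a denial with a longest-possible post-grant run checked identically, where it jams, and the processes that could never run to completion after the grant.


GRANT: granting preserves safety; a valid post-grant sequence is T_f, T_d, T_e, T_h, T_a.
Key observation: granting shrinks the pool to (0, 2), yet T_f still fits and the chain goes through.
Check on the post-grant state, step by step:
  pool = (0, 2)
  T_f: need (0, 1) fits (0, 2); releases (0, 2), pool now (0, 4)
  T_d: need (0, 4) fits (0, 4); releases (1, 3), pool now (1, 7)
  T_e: need (1, 2) fits (1, 7); releases (1, 0), pool now (2, 7)
  T_h: need (2, 7) fits (2, 7); releases (3, 2), pool now (5, 9)
  T_a: need (3, 7) fits (5, 9); releases (0, 1), pool now (5, 10)


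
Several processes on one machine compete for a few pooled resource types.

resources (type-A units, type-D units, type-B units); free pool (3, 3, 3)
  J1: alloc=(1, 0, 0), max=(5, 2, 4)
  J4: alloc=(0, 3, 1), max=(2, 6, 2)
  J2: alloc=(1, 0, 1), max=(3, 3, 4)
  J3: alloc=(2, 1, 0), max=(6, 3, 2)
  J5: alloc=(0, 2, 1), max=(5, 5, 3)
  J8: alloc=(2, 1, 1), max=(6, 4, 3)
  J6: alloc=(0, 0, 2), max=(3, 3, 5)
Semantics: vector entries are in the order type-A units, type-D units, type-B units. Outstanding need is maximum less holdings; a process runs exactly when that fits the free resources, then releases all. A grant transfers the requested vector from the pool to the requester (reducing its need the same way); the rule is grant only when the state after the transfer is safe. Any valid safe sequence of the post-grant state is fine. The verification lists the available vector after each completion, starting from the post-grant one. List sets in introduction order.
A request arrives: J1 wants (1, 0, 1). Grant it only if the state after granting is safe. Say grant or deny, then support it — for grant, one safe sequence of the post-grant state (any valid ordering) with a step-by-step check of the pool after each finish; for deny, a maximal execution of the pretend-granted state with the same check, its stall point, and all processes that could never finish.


GRANT — the state after the grant stays safe, e.g. via J4, J2, J6, J1, J3, J5, J8.
Key observation: post-grant, (2, 3, 2) remains, and an order beginning with J4 completes everyone.
Check on the post-grant state, step by step:
  pool = (2, 3, 2)
  run J4 (needs (2, 3, 1), free (2, 3, 2)); after release of (0, 3, 1) the pool is (2, 6, 3)
  run J2 (needs (2, 3, 3), free (2, 6, 3)); after release of (1, 0, 1) the pool is (3, 6, 4)
  run J6 (needs (3, 3, 3), free (3, 6, 4)); after release of (0, 0, 2) the pool is (3, 6, 6)
  run J1 (needs (3, 2, 3), free (3, 6, 6)); after release of (2, 0, 1) the pool is (5, 6, 7)
  run J3 (needs (4, 2, 2), free (5, 6, 7)); after release of (2, 1, 0) the pool is (7, 7, 7)
  run J5 (needs (5, 3, 2), free (7, 7, 7)); after release of (0, 2, 1) the pool is (7, 9, 8)
  run J8 (needs (4, 3, 2), free (7, 9, 8)); after release of (2, 1, 1) the pool is (9, 10, 9)


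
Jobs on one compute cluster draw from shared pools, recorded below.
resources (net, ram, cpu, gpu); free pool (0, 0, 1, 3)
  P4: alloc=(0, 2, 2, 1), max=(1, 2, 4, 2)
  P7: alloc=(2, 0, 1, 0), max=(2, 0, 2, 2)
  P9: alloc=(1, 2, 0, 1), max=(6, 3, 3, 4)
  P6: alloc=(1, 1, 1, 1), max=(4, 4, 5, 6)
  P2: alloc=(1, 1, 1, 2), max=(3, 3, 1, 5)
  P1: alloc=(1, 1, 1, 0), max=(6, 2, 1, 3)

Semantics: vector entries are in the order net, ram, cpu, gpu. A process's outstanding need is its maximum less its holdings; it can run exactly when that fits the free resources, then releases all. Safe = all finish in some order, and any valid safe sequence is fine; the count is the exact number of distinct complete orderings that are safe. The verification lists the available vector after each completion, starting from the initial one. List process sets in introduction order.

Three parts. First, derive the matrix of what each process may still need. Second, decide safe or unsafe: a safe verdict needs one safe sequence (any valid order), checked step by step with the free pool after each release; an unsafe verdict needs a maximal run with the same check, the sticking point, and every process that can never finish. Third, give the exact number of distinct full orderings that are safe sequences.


(1) Need matrix, components ordered net, ram, cpu, gpu:
  P4: (1, 0, 2, 1)
  P7: (0, 0, 1, 2)
  P9: (5, 1, 3, 3)
  P6: (3, 3, 4, 5)
  P2: (2, 2, 0, 3)
  P1: (5, 1, 0, 3)
(2) The state is UNSAFE.
Key observation: after P7, P4, P2, P6 complete, (4, 4, 6, 7) is the best the pool ever gets, yet each leftover process wants more net.
A maximal execution: P7, P4, P2, P6 — then nothing else fits. Check, step by step:
  pool = (0, 0, 1, 3)
  run P7 (needs (0, 0, 1, 2), free (0, 0, 1, 3)); after release of (2, 0, 1, 0) the pool is (2, 0, 2, 3)
  run P4 (needs (1, 0, 2, 1), free (2, 0, 2, 3)); after release of (0, 2, 2, 1) the pool is (2, 2, 4, 4)
  run P2 (needs (2, 2, 0, 3), free (2, 2, 4, 4)); after release of (1, 1, 1, 2) the pool is (3, 3, 5, 6)
  run P6 (needs (3, 3, 4, 5), free (3, 3, 5, 6)); after release of (1, 1, 1, 1) the pool is (4, 4, 6, 7)
  P9 cannot run: need (5, 1, 3, 3) vs free (4, 4, 6, 7) (insufficient net)
  P1 cannot run: need (5, 1, 0, 3) vs free (4, 4, 6, 7) (insufficient net)
Never able to finish: P9 and P1.
(3) The exact count: 0 of the possible complete orderings are safe sequences.


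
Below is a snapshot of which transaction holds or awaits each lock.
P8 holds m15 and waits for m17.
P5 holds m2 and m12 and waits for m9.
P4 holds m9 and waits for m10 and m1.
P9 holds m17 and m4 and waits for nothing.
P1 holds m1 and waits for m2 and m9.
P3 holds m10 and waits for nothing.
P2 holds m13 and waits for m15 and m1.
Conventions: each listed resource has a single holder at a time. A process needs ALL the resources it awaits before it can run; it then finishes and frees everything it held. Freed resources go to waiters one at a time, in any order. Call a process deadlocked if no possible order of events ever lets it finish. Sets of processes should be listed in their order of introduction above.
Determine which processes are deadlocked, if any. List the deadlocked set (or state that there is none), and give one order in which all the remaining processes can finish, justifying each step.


Deadlocked: P5, P4, P1 and P2.
Key observation: P5 -> P4 -> P1 -> P5 is a circular wait — nothing in it can go first; P2 waits into the deadlock from upstream.
One completion order for the rest: P9, P8, P3.
Verifying each step:
  P9 waits on nothing -> runs at once and releases m17 and m4
  P8 waits on m17 — all released -> runs and releases m15
  P3 waits on nothing -> runs at once and releases m10


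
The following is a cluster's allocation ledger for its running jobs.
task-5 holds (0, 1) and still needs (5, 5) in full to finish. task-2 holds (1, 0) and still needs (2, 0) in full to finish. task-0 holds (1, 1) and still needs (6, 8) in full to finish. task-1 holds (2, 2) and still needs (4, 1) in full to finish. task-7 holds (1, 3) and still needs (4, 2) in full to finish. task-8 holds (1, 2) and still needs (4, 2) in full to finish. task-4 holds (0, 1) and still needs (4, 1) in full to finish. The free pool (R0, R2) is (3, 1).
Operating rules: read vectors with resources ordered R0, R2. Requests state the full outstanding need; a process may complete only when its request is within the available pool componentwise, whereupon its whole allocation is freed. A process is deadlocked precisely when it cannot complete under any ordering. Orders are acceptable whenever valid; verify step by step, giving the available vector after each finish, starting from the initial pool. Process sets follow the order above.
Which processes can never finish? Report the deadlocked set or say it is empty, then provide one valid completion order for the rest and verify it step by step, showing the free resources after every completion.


Nothing here is deadlocked.
Key observation: task-2 leads a chain of completions in which each release enables another process.
A valid finishing order for the others: task-2, task-4, task-7, task-8, task-5, task-1, task-0. Check, step by step:
  pool = (3, 1)
  run task-2 (needs (2, 0), free (3, 1)); after release of (1, 0) the pool is (4, 1)
  run task-4 (needs (4, 1), free (4, 1)); after release of (0, 1) the pool is (4, 2)
  run task-7 (needs (4, 2), free (4, 2)); after release of (1, 3) the pool is (5, 5)
  run task-8 (needs (4, 2), free (5, 5)); after release of (1, 2) the pool is (6, 7)
  run task-5 (needs (5, 5), free (6, 7)); after release of (0, 1) the pool is (6, 8)
  run task-1 (needs (4, 1), free (6, 8)); after release of (2, 2) the pool is (8, 10)
  run task-0 (needs (6, 8), free (8, 10)); after release of (1, 1) the pool is (9, 11)


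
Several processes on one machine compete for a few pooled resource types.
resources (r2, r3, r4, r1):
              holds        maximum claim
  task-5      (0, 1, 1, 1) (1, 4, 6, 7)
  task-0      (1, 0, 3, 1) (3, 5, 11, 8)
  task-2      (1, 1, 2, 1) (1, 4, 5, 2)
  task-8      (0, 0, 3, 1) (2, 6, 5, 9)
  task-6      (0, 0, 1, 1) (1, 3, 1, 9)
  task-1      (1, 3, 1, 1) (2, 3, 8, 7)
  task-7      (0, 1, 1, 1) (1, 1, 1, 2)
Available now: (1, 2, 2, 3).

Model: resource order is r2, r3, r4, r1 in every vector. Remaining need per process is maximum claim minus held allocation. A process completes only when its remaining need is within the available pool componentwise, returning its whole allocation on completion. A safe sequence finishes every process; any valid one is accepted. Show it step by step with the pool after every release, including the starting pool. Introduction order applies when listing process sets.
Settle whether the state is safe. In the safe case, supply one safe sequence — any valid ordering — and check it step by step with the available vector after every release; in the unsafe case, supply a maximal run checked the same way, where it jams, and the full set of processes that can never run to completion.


The state is UNSAFE.
Key observation: no order helps: past task-7, task-2, the free pool tops out at (2, 4, 5, 5), below what each blocked process needs in r1.
Going as far as possible: task-7, task-2; after that, nothing fits. Walking it through:
  pool = (1, 2, 2, 3)
  task-7: need (1, 0, 0, 1) fits (1, 2, 2, 3); releases (0, 1, 1, 1), pool now (1, 3, 3, 4)
  task-2: need (0, 3, 3, 1) fits (1, 3, 3, 4); releases (1, 1, 2, 1), pool now (2, 4, 5, 5)
  task-5 cannot run: need (1, 3, 5, 6) vs free (2, 4, 5, 5) (insufficient r1)
  task-0 cannot run: need (2, 5, 8, 7) vs free (2, 4, 5, 5) (insufficient r3, r4 and r1)
  task-8 cannot run: need (2, 6, 2, 8) vs free (2, 4, 5, 5) (insufficient r3 and r1)
  task-6 cannot run: need (1, 3, 0, 8) vs free (2, 4, 5, 5) (insufficient r1)
  task-1 cannot run: need (1, 0, 7, 6) vs free (2, 4, 5, 5) (insufficient r4 and r1)
Permanently blocked: task-5, task-0, task-8, task-6 and task-1.


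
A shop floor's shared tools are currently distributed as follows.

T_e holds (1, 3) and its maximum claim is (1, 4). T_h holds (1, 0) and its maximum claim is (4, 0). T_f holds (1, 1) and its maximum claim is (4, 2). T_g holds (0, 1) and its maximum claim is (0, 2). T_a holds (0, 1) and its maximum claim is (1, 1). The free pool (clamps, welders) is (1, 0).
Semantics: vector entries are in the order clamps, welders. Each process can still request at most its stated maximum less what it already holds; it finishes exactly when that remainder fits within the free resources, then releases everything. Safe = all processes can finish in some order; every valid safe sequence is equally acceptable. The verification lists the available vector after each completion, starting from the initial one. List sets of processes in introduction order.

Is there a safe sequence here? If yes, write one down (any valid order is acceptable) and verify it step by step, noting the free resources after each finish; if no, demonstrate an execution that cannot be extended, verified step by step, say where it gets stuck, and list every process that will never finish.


The state is UNSAFE.
Key observation: the wall is clamps: completing T_a, T_g, T_e brings the pool only to (2, 5), and all the rest need more.
A maximal execution: T_a, T_g, T_e — then nothing else fits. Verifying each step:
  pool = (1, 0)
  T_a: need (1, 0) fits (1, 0); releases (0, 1), pool now (1, 1)
  T_g: need (0, 1) fits (1, 1); releases (0, 1), pool now (1, 2)
  T_e: need (0, 1) fits (1, 2); releases (1, 3), pool now (2, 5)
  T_h still needs (3, 0) but only (2, 5) is free — short on clamps
  T_f still needs (3, 1) but only (2, 5) is free — short on clamps
Never able to finish: T_h and T_f.


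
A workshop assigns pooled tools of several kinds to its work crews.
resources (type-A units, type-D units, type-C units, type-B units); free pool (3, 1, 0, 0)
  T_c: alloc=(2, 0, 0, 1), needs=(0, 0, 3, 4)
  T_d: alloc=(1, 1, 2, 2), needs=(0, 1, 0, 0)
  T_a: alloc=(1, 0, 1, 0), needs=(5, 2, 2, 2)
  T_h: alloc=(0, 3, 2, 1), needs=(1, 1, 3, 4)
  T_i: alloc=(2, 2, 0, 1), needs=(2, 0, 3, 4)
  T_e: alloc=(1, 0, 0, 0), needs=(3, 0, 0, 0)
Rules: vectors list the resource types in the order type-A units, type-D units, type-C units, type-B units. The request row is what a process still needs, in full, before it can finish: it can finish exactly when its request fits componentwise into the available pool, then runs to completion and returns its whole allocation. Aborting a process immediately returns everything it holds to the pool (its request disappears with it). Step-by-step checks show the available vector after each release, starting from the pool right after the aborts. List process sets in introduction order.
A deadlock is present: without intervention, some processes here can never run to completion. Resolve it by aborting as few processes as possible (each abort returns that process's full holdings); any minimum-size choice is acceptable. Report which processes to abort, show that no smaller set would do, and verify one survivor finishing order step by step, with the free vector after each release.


Minimum abort set: T_c and T_h.
Key observation: T_i was stuck for good until T_c and T_h gave back (2, 3, 2, 2); in the order shown it finishes at step 4.
Minimality, checking each single-abort alternative: T_c alone leaves T_h blocked (short on type-B units); T_d alone leaves T_c blocked (short on type-B units); T_a alone leaves T_c blocked (short on type-B units); T_h alone leaves T_c blocked (short on type-B units); T_i alone leaves T_c blocked (short on type-B units); T_e alone leaves T_c blocked (short on type-B units).
Survivors finish in the order: T_e, T_d, T_a, T_i. Verifying each step (pool after the aborts first):
  pool = (5, 4, 2, 2)
  T_e needs (3, 0, 0, 0) <= (5, 4, 2, 2) -> finishes; pool += (1, 0, 0, 0) = (6, 4, 2, 2)
  T_d needs (0, 1, 0, 0) <= (6, 4, 2, 2) -> finishes; pool += (1, 1, 2, 2) = (7, 5, 4, 4)
  T_a needs (5, 2, 2, 2) <= (7, 5, 4, 4) -> finishes; pool += (1, 0, 1, 0) = (8, 5, 5, 4)
  T_i needs (2, 0, 3, 4) <= (8, 5, 5, 4) -> finishes; pool += (2, 2, 0, 1) = (10, 7, 5, 5)


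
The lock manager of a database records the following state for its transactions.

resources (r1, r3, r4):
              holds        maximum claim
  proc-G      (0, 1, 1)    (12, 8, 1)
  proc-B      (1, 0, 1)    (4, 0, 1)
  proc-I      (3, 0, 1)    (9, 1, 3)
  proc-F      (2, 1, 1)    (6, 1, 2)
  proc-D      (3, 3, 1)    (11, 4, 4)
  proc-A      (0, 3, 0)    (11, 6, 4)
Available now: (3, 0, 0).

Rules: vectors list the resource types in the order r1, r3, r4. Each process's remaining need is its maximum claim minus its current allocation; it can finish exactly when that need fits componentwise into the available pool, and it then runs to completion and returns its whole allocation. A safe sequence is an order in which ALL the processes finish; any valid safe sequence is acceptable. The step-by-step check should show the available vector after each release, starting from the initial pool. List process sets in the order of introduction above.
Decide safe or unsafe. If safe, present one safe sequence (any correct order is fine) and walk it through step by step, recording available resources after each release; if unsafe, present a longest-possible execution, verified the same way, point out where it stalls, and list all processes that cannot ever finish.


SAFE — a valid safe sequence is proc-B, proc-F, proc-I, proc-D, proc-A, proc-G.
Key observation: proc-B is the earliest step where a requested resource binds exactly: need (3, 0, 0), pool (3, 0, 0) at its turn.
Verifying each step:
  pool = (3, 0, 0)
  proc-B: need (3, 0, 0) fits (3, 0, 0); releases (1, 0, 1), pool now (4, 0, 1)
  proc-F: need (4, 0, 1) fits (4, 0, 1); releases (2, 1, 1), pool now (6, 1, 2)
  proc-I: need (6, 1, 2) fits (6, 1, 2); releases (3, 0, 1), pool now (9, 1, 3)
  proc-D: need (8, 1, 3) fits (9, 1, 3); releases (3, 3, 1), pool now (12, 4, 4)
  proc-A: need (11, 3, 4) fits (12, 4, 4); releases (0, 3, 0), pool now (12, 7, 4)
  proc-G: need (12, 7, 0) fits (12, 7, 4); releases (0, 1, 1), pool now (12, 8, 5)


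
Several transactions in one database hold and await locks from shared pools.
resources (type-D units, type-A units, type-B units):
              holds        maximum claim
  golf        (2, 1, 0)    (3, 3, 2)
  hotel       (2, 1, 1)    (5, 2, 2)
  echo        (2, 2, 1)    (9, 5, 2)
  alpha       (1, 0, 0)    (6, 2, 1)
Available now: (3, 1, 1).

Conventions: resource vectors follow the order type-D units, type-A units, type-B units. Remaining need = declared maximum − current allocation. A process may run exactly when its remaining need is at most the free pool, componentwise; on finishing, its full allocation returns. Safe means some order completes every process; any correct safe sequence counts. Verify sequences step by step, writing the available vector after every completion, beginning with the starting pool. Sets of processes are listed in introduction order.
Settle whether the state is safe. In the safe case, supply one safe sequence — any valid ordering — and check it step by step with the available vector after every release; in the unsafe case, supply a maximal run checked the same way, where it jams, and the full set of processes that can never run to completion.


The state is SAFE; one workable sequence: hotel, golf, alpha, echo.
Key observation: the first exact fit in this order is hotel — it needs (3, 1, 1) with (3, 1, 1) free, meeting a requested resource to the last unit.
Verifying each step:
  pool = (3, 1, 1)
  run hotel (needs (3, 1, 1), free (3, 1, 1)); after release of (2, 1, 1) the pool is (5, 2, 2)
  run golf (needs (1, 2, 2), free (5, 2, 2)); after release of (2, 1, 0) the pool is (7, 3, 2)
  run alpha (needs (5, 2, 1), free (7, 3, 2)); after release of (1, 0, 0) the pool is (8, 3, 2)
  run echo (needs (7, 3, 1), free (8, 3, 2)); after release of (2, 2, 1) the pool is (10, 5, 3)


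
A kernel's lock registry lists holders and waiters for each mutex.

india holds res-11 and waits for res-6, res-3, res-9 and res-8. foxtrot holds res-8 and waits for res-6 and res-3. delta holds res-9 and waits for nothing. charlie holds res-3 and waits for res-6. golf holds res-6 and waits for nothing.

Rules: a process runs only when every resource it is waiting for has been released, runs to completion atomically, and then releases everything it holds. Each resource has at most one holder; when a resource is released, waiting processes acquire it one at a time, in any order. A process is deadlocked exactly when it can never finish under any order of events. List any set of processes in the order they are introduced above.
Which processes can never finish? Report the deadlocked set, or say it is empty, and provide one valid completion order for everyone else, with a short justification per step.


No process is deadlocked.
Key observation: every chain of waits terminates; starting from the processes that wait on nothing, all the rest unlock in turn.
A valid finishing order for the others: delta, golf, charlie, foxtrot, india.
Verifying each step:
  delta waits on nothing -> runs at once and releases res-9
  golf waits on nothing -> runs at once and releases res-6
  charlie waits on res-6 — all released -> runs and releases res-3
  foxtrot waits on res-6 and res-3 — all released -> runs and releases res-8
  india waits on res-6, res-3, res-9 and res-8 — all released -> runs and releases res-11


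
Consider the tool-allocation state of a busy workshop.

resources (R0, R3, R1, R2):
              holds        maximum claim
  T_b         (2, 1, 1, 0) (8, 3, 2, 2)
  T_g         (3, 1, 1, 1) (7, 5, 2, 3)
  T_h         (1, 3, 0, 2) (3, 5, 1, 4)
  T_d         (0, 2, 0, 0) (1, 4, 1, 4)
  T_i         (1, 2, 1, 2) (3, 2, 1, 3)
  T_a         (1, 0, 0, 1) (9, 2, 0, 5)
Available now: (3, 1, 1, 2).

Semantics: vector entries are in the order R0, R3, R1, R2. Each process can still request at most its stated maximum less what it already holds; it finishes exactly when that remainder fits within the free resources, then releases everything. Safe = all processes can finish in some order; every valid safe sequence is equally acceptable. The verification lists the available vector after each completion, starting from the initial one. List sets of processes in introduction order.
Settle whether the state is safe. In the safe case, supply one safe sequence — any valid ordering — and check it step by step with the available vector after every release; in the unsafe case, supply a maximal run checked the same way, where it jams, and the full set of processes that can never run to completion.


SAFE, for example via the order T_i, T_h, T_g, T_b, T_d, T_a.
Key observation: every step clears its requested resources with room to spare; the minimum clearance is 1, first at T_i — (2, 0, 0, 1) vs (3, 1, 1, 2) free.
Step-by-step check:
  pool = (3, 1, 1, 2)
  T_i: need (2, 0, 0, 1) fits (3, 1, 1, 2); releases (1, 2, 1, 2), pool now (4, 3, 2, 4)
  T_h: need (2, 2, 1, 2) fits (4, 3, 2, 4); releases (1, 3, 0, 2), pool now (5, 6, 2, 6)
  T_g: need (4, 4, 1, 2) fits (5, 6, 2, 6); releases (3, 1, 1, 1), pool now (8, 7, 3, 7)
  T_b: need (6, 2, 1, 2) fits (8, 7, 3, 7); releases (2, 1, 1, 0), pool now (10, 8, 4, 7)
  T_d: need (1, 2, 1, 4) fits (10, 8, 4, 7); releases (0, 2, 0, 0), pool now (10, 10, 4, 7)
  T_a: need (8, 2, 0, 4) fits (10, 10, 4, 7); releases (1, 0, 0, 1), pool now (11, 10, 4, 8)


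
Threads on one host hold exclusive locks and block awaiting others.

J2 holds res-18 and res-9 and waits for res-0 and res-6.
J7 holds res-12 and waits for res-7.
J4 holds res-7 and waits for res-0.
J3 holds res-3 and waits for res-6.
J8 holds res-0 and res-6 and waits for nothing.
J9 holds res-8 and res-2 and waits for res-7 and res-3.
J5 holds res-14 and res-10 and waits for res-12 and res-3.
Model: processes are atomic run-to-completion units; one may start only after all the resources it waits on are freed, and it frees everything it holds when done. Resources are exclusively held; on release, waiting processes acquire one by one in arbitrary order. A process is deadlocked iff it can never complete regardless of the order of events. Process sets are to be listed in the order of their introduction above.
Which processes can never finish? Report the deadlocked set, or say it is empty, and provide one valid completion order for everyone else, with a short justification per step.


Nothing here is deadlocked.
Key observation: no waiting chain loops back on itself — every chain ends at a process that waits on nothing, so everyone eventually runs.
The rest can finish in the order J8, J4, J7, J3, J5, J2, J9.
Walking it through:
  J8 waits on nothing -> runs at once and releases res-0 and res-6
  J4: everything it awaited (res-0) is free; runs, freeing res-7
  J7: everything it awaited (res-7) is free; runs, freeing res-12
  J3: everything it awaited (res-6) is free; runs, freeing res-3
  J5: everything it awaited (res-12 and res-3) is free; runs, freeing res-14 and res-10
  J2: everything it awaited (res-0 and res-6) is free; runs, freeing res-18 and res-9
  J9: everything it awaited (res-7 and res-3) is free; runs, freeing res-8 and res-2


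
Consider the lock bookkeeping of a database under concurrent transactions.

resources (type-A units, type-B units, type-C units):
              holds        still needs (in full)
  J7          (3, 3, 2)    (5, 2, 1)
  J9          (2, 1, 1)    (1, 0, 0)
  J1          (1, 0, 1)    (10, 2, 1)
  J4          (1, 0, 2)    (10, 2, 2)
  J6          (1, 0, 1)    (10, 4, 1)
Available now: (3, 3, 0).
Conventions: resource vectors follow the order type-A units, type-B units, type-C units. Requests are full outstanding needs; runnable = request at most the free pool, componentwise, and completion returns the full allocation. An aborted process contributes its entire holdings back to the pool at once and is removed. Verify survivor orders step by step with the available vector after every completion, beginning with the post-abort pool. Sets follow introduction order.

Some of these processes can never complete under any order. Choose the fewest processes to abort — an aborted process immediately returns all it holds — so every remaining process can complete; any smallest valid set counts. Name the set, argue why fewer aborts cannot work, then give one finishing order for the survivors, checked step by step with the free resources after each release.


Minimum abort set: J1 and J4.
Key observation: J6 had no path to completion before; after the abort of J1 and J4 ((2, 0, 3) returned), step 3 is where it fits.
Minimality, checking each single-abort alternative: J7 alone leaves J1 blocked (short on type-A units); J9 alone leaves J1 blocked (short on type-A units); J1 alone leaves J4 blocked (short on type-A units); J4 alone leaves J1 blocked (short on type-A units); J6 alone leaves J1 blocked (short on type-A units).
One survivor order: J9, J7, J6. Step-by-step check (post-abort pool first):
  pool = (5, 3, 3)
  J9 needs (1, 0, 0) <= (5, 3, 3) -> finishes; pool += (2, 1, 1) = (7, 4, 4)
  J7 needs (5, 2, 1) <= (7, 4, 4) -> finishes; pool += (3, 3, 2) = (10, 7, 6)
  J6 needs (10, 4, 1) <= (10, 7, 6) -> finishes; pool += (1, 0, 1) = (11, 7, 7)


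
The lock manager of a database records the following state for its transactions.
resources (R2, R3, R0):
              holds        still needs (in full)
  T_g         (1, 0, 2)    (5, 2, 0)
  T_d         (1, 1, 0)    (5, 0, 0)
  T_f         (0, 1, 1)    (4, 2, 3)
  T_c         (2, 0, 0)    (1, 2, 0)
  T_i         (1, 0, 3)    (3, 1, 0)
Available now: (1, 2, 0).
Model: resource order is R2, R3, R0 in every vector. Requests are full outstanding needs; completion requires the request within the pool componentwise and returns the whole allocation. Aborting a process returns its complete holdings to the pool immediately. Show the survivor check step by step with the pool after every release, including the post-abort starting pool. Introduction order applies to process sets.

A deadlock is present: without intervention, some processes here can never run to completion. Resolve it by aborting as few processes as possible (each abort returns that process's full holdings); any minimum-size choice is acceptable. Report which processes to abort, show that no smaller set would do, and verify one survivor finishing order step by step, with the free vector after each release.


Abort T_d.
Key observation: T_g was stuck for good until T_d gave back (1, 1, 0); in the order shown it finishes at step 3.
Why nothing smaller works: aborting no one leaves the state deadlocked as given.
One survivor order: T_c, T_i, T_g, T_f. Verifying each step (post-abort pool first):
  pool = (2, 3, 0)
  T_c needs (1, 2, 0) <= (2, 3, 0) -> finishes; pool += (2, 0, 0) = (4, 3, 0)
  T_i needs (3, 1, 0) <= (4, 3, 0) -> finishes; pool += (1, 0, 3) = (5, 3, 3)
  T_g needs (5, 2, 0) <= (5, 3, 3) -> finishes; pool += (1, 0, 2) = (6, 3, 5)
  T_f needs (4, 2, 3) <= (6, 3, 5) -> finishes; pool += (0, 1, 1) = (6, 4, 6)


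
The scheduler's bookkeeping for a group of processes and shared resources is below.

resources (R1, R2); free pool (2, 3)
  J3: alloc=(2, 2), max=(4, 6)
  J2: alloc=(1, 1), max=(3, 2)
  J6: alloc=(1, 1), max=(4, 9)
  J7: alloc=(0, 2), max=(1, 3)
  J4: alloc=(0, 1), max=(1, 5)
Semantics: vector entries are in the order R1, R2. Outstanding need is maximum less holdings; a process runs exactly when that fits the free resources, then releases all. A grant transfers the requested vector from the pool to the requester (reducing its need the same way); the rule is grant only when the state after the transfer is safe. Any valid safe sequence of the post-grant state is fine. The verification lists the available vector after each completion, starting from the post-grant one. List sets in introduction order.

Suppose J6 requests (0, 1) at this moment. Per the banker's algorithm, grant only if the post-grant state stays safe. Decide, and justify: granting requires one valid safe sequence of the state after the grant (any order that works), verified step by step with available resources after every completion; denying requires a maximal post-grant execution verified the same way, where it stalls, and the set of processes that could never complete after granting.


GRANT: granting preserves safety; a valid post-grant sequence is J7, J3, J2, J6, J4.
Key observation: granting shrinks the pool to (2, 2), yet J7 still fits and the chain goes through.
Step-by-step check of the post-grant state:
  pool = (2, 2)
  run J7 (needs (1, 1), free (2, 2)); after release of (0, 2) the pool is (2, 4)
  run J3 (needs (2, 4), free (2, 4)); after release of (2, 2) the pool is (4, 6)
  run J2 (needs (2, 1), free (4, 6)); after release of (1, 1) the pool is (5, 7)
  run J6 (needs (3, 7), free (5, 7)); after release of (1, 2) the pool is (6, 9)
  run J4 (needs (1, 4), free (6, 9)); after release of (0, 1) the pool is (6, 10)


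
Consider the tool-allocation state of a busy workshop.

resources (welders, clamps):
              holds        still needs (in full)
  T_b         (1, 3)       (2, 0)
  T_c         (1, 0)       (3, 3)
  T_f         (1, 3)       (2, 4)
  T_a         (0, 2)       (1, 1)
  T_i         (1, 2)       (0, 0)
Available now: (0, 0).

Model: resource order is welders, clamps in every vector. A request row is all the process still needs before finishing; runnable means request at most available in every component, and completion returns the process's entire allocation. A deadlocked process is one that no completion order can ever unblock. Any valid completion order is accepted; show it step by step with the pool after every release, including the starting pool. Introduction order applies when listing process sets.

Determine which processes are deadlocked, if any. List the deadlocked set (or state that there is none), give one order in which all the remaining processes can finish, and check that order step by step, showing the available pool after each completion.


Deadlocked set: T_b, T_c and T_f.
Key observation: after T_i, T_a complete, (1, 4) is the best the pool ever gets, yet each leftover process wants more welders.
One completion order for the rest: T_i, T_a. Check, step by step:
  pool = (0, 0)
  T_i needs (0, 0) <= (0, 0) -> finishes; pool += (1, 2) = (1, 2)
  T_a needs (1, 1) <= (1, 2) -> finishes; pool += (0, 2) = (1, 4)
The stuck group stays short no matter what:
  T_b still needs (2, 0) but only (1, 4) is free — short on welders
  T_c still needs (3, 3) but only (1, 4) is free — short on welders
  T_f still needs (2, 4) but only (1, 4) is free — short on welders


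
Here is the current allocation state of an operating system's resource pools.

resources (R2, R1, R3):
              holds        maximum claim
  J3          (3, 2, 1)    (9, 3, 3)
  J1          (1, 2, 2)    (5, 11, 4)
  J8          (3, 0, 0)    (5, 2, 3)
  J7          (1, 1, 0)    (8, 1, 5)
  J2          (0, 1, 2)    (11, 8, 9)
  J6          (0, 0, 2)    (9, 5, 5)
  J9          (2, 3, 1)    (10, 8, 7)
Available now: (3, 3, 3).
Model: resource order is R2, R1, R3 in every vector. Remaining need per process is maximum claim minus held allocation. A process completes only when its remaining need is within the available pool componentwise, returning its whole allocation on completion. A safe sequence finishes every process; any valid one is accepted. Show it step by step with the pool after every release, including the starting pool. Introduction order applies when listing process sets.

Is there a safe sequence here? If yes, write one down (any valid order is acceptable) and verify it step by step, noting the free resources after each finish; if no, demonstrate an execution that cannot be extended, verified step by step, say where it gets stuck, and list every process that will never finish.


SAFE, for example via the order J8, J3, J6, J9, J2, J7, J1.
Key observation: the order's first zero-slack moment is J8 ((2, 2, 3) needed, (3, 3, 3) free — a requested resource with nothing to spare).
Verifying each step:
  pool = (3, 3, 3)
  run J8 (needs (2, 2, 3), free (3, 3, 3)); after release of (3, 0, 0) the pool is (6, 3, 3)
  run J3 (needs (6, 1, 2), free (6, 3, 3)); after release of (3, 2, 1) the pool is (9, 5, 4)
  run J6 (needs (9, 5, 3), free (9, 5, 4)); after release of (0, 0, 2) the pool is (9, 5, 6)
  run J9 (needs (8, 5, 6), free (9, 5, 6)); after release of (2, 3, 1) the pool is (11, 8, 7)
  run J2 (needs (11, 7, 7), free (11, 8, 7)); after release of (0, 1, 2) the pool is (11, 9, 9)
  run J7 (needs (7, 0, 5), free (11, 9, 9)); after release of (1, 1, 0) the pool is (12, 10, 9)
  run J1 (needs (4, 9, 2), free (12, 10, 9)); after release of (1, 2, 2) the pool is (13, 12, 11)
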